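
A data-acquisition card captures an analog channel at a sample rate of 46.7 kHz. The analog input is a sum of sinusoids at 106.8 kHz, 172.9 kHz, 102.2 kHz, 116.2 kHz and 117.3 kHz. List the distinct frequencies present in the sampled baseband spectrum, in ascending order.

8.8 kHz, 13.4 kHz, 13.9 kHz, 22.8 kHz

fs/2 = 23.35 kHz.
106.8 kHz mod fs = 13.4 kHz.
13.4 kHz ≤ fs/2 = 23.35 kHz, appears at 13.4 kHz.
172.9 kHz mod fs = 32.8 kHz.
32.8 kHz > fs/2 = 23.35 kHz, folds to fs − 32.8 kHz = 13.9 kHz.
102.2 kHz mod fs = 8.8 kHz.
8.8 kHz ≤ fs/2 = 23.35 kHz, appears at 8.8 kHz.
116.2 kHz mod fs = 22.8 kHz.
22.8 kHz ≤ fs/2 = 23.35 kHz, appears at 22.8 kHz.
117.3 kHz mod fs = 23.9 kHz.
23.9 kHz > fs/2 = 23.35 kHz, folds to fs − 23.9 kHz = 22.8 kHz.
Distinct values: {8.8 kHz, 13.4 kHz, 13.9 kHz, 22.8 kHz}.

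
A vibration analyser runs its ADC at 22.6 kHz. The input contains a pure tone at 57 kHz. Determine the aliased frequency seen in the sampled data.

10.8 kHz

57 kHz mod fs = 11.8 kHz.
11.8 kHz > fs/2 = 11.3 kHz, folds to fs − 11.8 kHz = 10.8 kHz.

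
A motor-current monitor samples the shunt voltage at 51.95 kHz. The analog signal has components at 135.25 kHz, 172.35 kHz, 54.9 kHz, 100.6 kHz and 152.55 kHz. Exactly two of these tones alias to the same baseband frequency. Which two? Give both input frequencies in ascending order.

fs/2 = 25.975 kHz.
135.25 kHz mod fs = 31.35 kHz.
31.35 kHz > fs/2 = 25.975 kHz, folds to fs − 31.35 kHz = 20.6 kHz.
172.35 kHz mod fs = 16.5 kHz.
16.5 kHz ≤ fs/2 = 25.975 kHz, appears at 16.5 kHz.
54.9 kHz mod fs = 2.95 kHz.
2.95 kHz ≤ fs/2 = 25.975 kHz, appears at 2.95 kHz.
100.6 kHz mod fs = 48.65 kHz.
48.65 kHz > fs/2 = 25.975 kHz, folds to fs − 48.65 kHz = 3.3 kHz.
152.55 kHz mod fs = 48.65 kHz.
48.65 kHz > fs/2 = 25.975 kHz, folds to fs − 48.65 kHz = 3.3 kHz.
100.6 kHz and 152.55 kHz both map to 3.3 kHz.

100.6 kHz, 152.55 kHz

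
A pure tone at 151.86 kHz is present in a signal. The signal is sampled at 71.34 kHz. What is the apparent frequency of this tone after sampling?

9.18 kHz

151.86 kHz mod fs = 9.18 kHz.
9.18 kHz ≤ fs/2 = 35.67 kHz, appears at 9.18 kHz.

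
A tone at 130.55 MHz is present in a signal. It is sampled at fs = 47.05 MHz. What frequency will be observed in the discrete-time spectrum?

10.6 MHz

130.55 MHz mod fs = 36.45 MHz.
36.45 MHz > fs/2 = 23.525 MHz, folds to fs − 36.45 MHz = 10.6 MHz.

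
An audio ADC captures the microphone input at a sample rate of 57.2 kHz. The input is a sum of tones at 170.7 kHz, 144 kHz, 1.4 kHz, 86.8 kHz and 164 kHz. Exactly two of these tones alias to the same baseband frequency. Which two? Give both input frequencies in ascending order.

fs/2 = 28.6 kHz.
170.7 kHz mod fs = 56.3 kHz.
56.3 kHz > fs/2 = 28.6 kHz, folds to fs − 56.3 kHz = 0.9 kHz.
144 kHz mod fs = 29.6 kHz.
29.6 kHz > fs/2 = 28.6 kHz, folds to fs − 29.6 kHz = 27.6 kHz.
1.4 kHz ≤ fs/2 = 28.6 kHz, passes unchanged.
86.8 kHz mod fs = 29.6 kHz.
29.6 kHz > fs/2 = 28.6 kHz, folds to fs − 29.6 kHz = 27.6 kHz.
164 kHz mod fs = 49.6 kHz.
49.6 kHz > fs/2 = 28.6 kHz, folds to fs − 49.6 kHz = 7.6 kHz.
86.8 kHz and 144 kHz both map to 27.6 kHz.

86.8 kHz, 144 kHz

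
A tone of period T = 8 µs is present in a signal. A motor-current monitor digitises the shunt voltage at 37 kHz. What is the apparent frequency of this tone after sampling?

T = 8 µs → f = 1/T = 125 kHz.
125 kHz mod fs = 14 kHz.
14 kHz ≤ fs/2 = 18.5 kHz, appears at 14 kHz.

14 kHz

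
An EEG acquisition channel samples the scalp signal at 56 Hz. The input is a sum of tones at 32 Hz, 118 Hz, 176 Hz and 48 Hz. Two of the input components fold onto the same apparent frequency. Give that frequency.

fs/2 = 28 Hz.
32 Hz > fs/2 = 28 Hz, folds to fs − 32 Hz = 24 Hz.
118 Hz mod fs = 6 Hz.
6 Hz ≤ fs/2 = 28 Hz, appears at 6 Hz.
176 Hz mod fs = 8 Hz.
8 Hz ≤ fs/2 = 28 Hz, appears at 8 Hz.
48 Hz > fs/2 = 28 Hz, folds to fs − 48 Hz = 8 Hz.
48 Hz and 176 Hz both map to 8 Hz.

8 Hz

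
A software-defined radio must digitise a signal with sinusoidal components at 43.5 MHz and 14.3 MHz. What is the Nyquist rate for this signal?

87 MHz

Highest-frequency component: 43.5 MHz.
Nyquist rate = 2 × 43.5 MHz = 87 MHz.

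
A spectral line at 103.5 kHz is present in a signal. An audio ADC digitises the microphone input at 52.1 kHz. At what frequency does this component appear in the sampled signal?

103.5 kHz mod fs = 51.4 kHz.
51.4 kHz > fs/2 = 26.05 kHz, folds to fs − 51.4 kHz = 0.7 kHz.

0.7 kHz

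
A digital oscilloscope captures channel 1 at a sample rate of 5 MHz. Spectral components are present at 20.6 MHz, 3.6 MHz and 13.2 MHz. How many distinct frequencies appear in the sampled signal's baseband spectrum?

fs/2 = 2.5 MHz.
20.6 MHz mod fs = 0.6 MHz.
0.6 MHz ≤ fs/2 = 2.5 MHz, appears at 0.6 MHz.
3.6 MHz > fs/2 = 2.5 MHz, folds to fs − 3.6 MHz = 1.4 MHz.
13.2 MHz mod fs = 3.2 MHz.
3.2 MHz > fs/2 = 2.5 MHz, folds to fs − 3.2 MHz = 1.8 MHz.
Distinct values: {0.6 MHz, 1.4 MHz, 1.8 MHz} → 3.

3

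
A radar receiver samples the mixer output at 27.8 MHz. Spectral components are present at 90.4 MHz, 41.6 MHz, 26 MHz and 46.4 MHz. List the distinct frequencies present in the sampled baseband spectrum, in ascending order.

fs/2 = 13.9 MHz.
90.4 MHz mod fs = 7 MHz.
7 MHz ≤ fs/2 = 13.9 MHz, appears at 7 MHz.
41.6 MHz mod fs = 13.8 MHz.
13.8 MHz ≤ fs/2 = 13.9 MHz, appears at 13.8 MHz.
26 MHz > fs/2 = 13.9 MHz, folds to fs − 26 MHz = 1.8 MHz.
46.4 MHz mod fs = 18.6 MHz.
18.6 MHz > fs/2 = 13.9 MHz, folds to fs − 18.6 MHz = 9.2 MHz.
Distinct values: {1.8 MHz, 7 MHz, 9.2 MHz, 13.8 MHz}.

1.8 MHz, 7 MHz, 9.2 MHz, 13.8 MHz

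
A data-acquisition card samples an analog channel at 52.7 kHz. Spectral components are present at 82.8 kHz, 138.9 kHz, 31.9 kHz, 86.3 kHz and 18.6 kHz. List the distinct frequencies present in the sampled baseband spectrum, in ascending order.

18.6 kHz, 19.1 kHz, 19.2 kHz, 20.8 kHz, 22.6 kHz

fs/2 = 26.35 kHz.
82.8 kHz mod fs = 30.1 kHz.
30.1 kHz > fs/2 = 26.35 kHz, folds to fs − 30.1 kHz = 22.6 kHz.
138.9 kHz mod fs = 33.5 kHz.
33.5 kHz > fs/2 = 26.35 kHz, folds to fs − 33.5 kHz = 19.2 kHz.
31.9 kHz > fs/2 = 26.35 kHz, folds to fs − 31.9 kHz = 20.8 kHz.
86.3 kHz mod fs = 33.6 kHz.
33.6 kHz > fs/2 = 26.35 kHz, folds to fs − 33.6 kHz = 19.1 kHz.
18.6 kHz ≤ fs/2 = 26.35 kHz, passes unchanged.
Distinct values: {18.6 kHz, 19.1 kHz, 19.2 kHz, 20.8 kHz, 22.6 kHz}.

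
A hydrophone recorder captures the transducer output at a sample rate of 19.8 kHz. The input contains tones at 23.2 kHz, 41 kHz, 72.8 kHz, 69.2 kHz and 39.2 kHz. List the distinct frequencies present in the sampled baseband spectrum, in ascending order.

fs/2 = 9.9 kHz.
23.2 kHz mod fs = 3.4 kHz.
3.4 kHz ≤ fs/2 = 9.9 kHz, appears at 3.4 kHz.
41 kHz mod fs = 1.4 kHz.
1.4 kHz ≤ fs/2 = 9.9 kHz, appears at 1.4 kHz.
72.8 kHz mod fs = 13.4 kHz.
13.4 kHz > fs/2 = 9.9 kHz, folds to fs − 13.4 kHz = 6.4 kHz.
69.2 kHz mod fs = 9.8 kHz.
9.8 kHz ≤ fs/2 = 9.9 kHz, appears at 9.8 kHz.
39.2 kHz mod fs = 19.4 kHz.
19.4 kHz > fs/2 = 9.9 kHz, folds to fs − 19.4 kHz = 0.4 kHz.
Distinct values: {0.4 kHz, 1.4 kHz, 3.4 kHz, 6.4 kHz, 9.8 kHz}.

0.4 kHz, 1.4 kHz, 3.4 kHz, 6.4 kHz, 9.8 kHz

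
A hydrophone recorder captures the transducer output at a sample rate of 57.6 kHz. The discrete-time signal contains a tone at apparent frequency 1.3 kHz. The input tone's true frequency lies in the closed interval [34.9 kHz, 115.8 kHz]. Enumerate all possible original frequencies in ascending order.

Frequencies that alias to 1.3 kHz are k·fs ± 1.3 kHz for integer k ≥ 0.
k=0: 1.3 kHz.
k=1: 56.3 kHz, 58.9 kHz.
k=2: 113.9 kHz, 116.5 kHz.
k=3: 171.5 kHz, 174.1 kHz.
Within [34.9 kHz, 115.8 kHz]: 56.3 kHz, 58.9 kHz, 113.9 kHz.

56.3 kHz, 58.9 kHz, 113.9 kHz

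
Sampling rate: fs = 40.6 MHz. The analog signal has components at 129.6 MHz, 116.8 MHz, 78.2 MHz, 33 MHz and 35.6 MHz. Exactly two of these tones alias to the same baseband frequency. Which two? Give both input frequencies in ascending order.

35.6 MHz, 116.8 MHz

fs/2 = 20.3 MHz.
129.6 MHz mod fs = 7.8 MHz.
7.8 MHz ≤ fs/2 = 20.3 MHz, appears at 7.8 MHz.
116.8 MHz mod fs = 35.6 MHz.
35.6 MHz > fs/2 = 20.3 MHz, folds to fs − 35.6 MHz = 5 MHz.
78.2 MHz mod fs = 37.6 MHz.
37.6 MHz > fs/2 = 20.3 MHz, folds to fs − 37.6 MHz = 3 MHz.
33 MHz > fs/2 = 20.3 MHz, folds to fs − 33 MHz = 7.6 MHz.
35.6 MHz > fs/2 = 20.3 MHz, folds to fs − 35.6 MHz = 5 MHz.
35.6 MHz and 116.8 MHz both map to 5 MHz.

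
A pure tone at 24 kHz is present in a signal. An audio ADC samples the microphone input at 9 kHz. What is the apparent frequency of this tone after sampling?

24 kHz mod fs = 6 kHz.
6 kHz > fs/2 = 4.5 kHz, folds to fs − 6 kHz = 3 kHz.

3 kHz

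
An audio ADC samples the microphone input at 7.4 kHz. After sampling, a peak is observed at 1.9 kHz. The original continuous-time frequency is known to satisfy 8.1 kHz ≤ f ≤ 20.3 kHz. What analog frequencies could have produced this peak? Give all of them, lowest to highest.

9.3 kHz, 12.9 kHz, 16.7 kHz, 20.3 kHz

Frequencies that alias to 1.9 kHz are k·fs ± 1.9 kHz for integer k ≥ 0.
k=0: 1.9 kHz.
k=1: 5.5 kHz, 9.3 kHz.
k=2: 12.9 kHz, 16.7 kHz.
k=3: 20.3 kHz, 24.1 kHz.
k=4: 27.7 kHz, 31.5 kHz.
Within [8.1 kHz, 20.3 kHz]: 9.3 kHz, 12.9 kHz, 16.7 kHz, 20.3 kHz.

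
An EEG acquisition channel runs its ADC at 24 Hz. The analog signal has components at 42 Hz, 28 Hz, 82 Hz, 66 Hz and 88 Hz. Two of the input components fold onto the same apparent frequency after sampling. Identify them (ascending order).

fs/2 = 12 Hz.
42 Hz mod fs = 18 Hz.
18 Hz > fs/2 = 12 Hz, folds to fs − 18 Hz = 6 Hz.
28 Hz mod fs = 4 Hz.
4 Hz ≤ fs/2 = 12 Hz, appears at 4 Hz.
82 Hz mod fs = 10 Hz.
10 Hz ≤ fs/2 = 12 Hz, appears at 10 Hz.
66 Hz mod fs = 18 Hz.
18 Hz > fs/2 = 12 Hz, folds to fs − 18 Hz = 6 Hz.
88 Hz mod fs = 16 Hz.
16 Hz > fs/2 = 12 Hz, folds to fs − 16 Hz = 8 Hz.
42 Hz and 66 Hz both map to 6 Hz.

42 Hz, 66 Hz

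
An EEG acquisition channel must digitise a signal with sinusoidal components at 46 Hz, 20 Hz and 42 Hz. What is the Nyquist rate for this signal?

Highest-frequency component: 46 Hz.
Nyquist rate = 2 × 46 Hz = 92 Hz.

92 Hz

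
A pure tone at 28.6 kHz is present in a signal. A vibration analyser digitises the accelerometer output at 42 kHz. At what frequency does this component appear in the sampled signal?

13.4 kHz

28.6 kHz > fs/2 = 21 kHz, folds to fs − 28.6 kHz = 13.4 kHz.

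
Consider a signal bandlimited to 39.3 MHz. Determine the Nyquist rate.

Nyquist rate = 2 × 39.3 MHz = 78.6 MHz.

78.6 MHz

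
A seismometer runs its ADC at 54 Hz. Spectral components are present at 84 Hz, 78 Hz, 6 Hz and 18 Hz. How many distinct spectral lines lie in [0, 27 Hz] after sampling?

fs/2 = 27 Hz.
84 Hz mod fs = 30 Hz.
30 Hz > fs/2 = 27 Hz, folds to fs − 30 Hz = 24 Hz.
78 Hz mod fs = 24 Hz.
24 Hz ≤ fs/2 = 27 Hz, appears at 24 Hz.
6 Hz ≤ fs/2 = 27 Hz, passes unchanged.
18 Hz ≤ fs/2 = 27 Hz, passes unchanged.
Distinct values: {6 Hz, 18 Hz, 24 Hz} → 3.

3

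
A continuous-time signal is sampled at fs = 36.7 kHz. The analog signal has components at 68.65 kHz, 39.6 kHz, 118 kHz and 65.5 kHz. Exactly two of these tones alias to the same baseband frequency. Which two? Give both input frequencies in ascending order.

65.5 kHz, 118 kHz

fs/2 = 18.35 kHz.
68.65 kHz mod fs = 31.95 kHz.
31.95 kHz > fs/2 = 18.35 kHz, folds to fs − 31.95 kHz = 4.75 kHz.
39.6 kHz mod fs = 2.9 kHz.
2.9 kHz ≤ fs/2 = 18.35 kHz, appears at 2.9 kHz.
118 kHz mod fs = 7.9 kHz.
7.9 kHz ≤ fs/2 = 18.35 kHz, appears at 7.9 kHz.
65.5 kHz mod fs = 28.8 kHz.
28.8 kHz > fs/2 = 18.35 kHz, folds to fs − 28.8 kHz = 7.9 kHz.
65.5 kHz and 118 kHz both map to 7.9 kHz.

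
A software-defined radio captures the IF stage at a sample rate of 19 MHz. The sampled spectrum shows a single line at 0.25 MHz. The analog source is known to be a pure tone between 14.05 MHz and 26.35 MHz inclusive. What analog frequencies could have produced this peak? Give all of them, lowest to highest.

18.75 MHz, 19.25 MHz

Frequencies that alias to 0.25 MHz are k·fs ± 0.25 MHz for integer k ≥ 0.
k=0: 0.25 MHz.
k=1: 18.75 MHz, 19.25 MHz.
k=2: 37.75 MHz, 38.25 MHz.
Within [14.05 MHz, 26.35 MHz]: 18.75 MHz, 19.25 MHz.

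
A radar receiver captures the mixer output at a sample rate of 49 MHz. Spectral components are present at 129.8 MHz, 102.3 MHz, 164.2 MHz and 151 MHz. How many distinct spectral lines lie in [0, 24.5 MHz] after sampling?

3

fs/2 = 24.5 MHz.
129.8 MHz mod fs = 31.8 MHz.
31.8 MHz > fs/2 = 24.5 MHz, folds to fs − 31.8 MHz = 17.2 MHz.
102.3 MHz mod fs = 4.3 MHz.
4.3 MHz ≤ fs/2 = 24.5 MHz, appears at 4.3 MHz.
164.2 MHz mod fs = 17.2 MHz.
17.2 MHz ≤ fs/2 = 24.5 MHz, appears at 17.2 MHz.
151 MHz mod fs = 4 MHz.
4 MHz ≤ fs/2 = 24.5 MHz, appears at 4 MHz.
Distinct values: {4 MHz, 4.3 MHz, 17.2 MHz} → 3.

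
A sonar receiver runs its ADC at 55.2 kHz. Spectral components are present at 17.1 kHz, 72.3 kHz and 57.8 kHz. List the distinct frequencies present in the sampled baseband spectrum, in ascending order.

fs/2 = 27.6 kHz.
17.1 kHz ≤ fs/2 = 27.6 kHz, passes unchanged.
72.3 kHz mod fs = 17.1 kHz.
17.1 kHz ≤ fs/2 = 27.6 kHz, appears at 17.1 kHz.
57.8 kHz mod fs = 2.6 kHz.
2.6 kHz ≤ fs/2 = 27.6 kHz, appears at 2.6 kHz.
Distinct values: {2.6 kHz, 17.1 kHz}.

2.6 kHz, 17.1 kHz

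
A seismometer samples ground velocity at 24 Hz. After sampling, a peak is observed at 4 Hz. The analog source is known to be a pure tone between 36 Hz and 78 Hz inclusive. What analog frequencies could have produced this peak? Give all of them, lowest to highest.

Frequencies that alias to 4 Hz are k·fs ± 4 Hz for integer k ≥ 0.
k=0: 4 Hz.
k=1: 20 Hz, 28 Hz.
k=2: 44 Hz, 52 Hz.
k=3: 68 Hz, 76 Hz.
k=4: 92 Hz, 100 Hz.
Within [36 Hz, 78 Hz]: 44 Hz, 52 Hz, 68 Hz, 76 Hz.

44 Hz, 52 Hz, 68 Hz, 76 Hz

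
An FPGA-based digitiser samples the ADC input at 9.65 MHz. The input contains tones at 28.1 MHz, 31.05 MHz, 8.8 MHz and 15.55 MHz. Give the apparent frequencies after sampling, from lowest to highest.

fs/2 = 4.825 MHz.
28.1 MHz mod fs = 8.8 MHz.
8.8 MHz > fs/2 = 4.825 MHz, folds to fs − 8.8 MHz = 0.85 MHz.
31.05 MHz mod fs = 2.1 MHz.
2.1 MHz ≤ fs/2 = 4.825 MHz, appears at 2.1 MHz.
8.8 MHz > fs/2 = 4.825 MHz, folds to fs − 8.8 MHz = 0.85 MHz.
15.55 MHz mod fs = 5.9 MHz.
5.9 MHz > fs/2 = 4.825 MHz, folds to fs − 5.9 MHz = 3.75 MHz.
Distinct values: {0.85 MHz, 2.1 MHz, 3.75 MHz}.

0.85 MHz, 2.1 MHz, 3.75 MHz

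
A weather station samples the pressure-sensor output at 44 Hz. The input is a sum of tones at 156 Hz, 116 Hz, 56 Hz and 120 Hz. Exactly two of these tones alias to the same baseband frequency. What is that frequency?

fs/2 = 22 Hz.
156 Hz mod fs = 24 Hz.
24 Hz > fs/2 = 22 Hz, folds to fs − 24 Hz = 20 Hz.
116 Hz mod fs = 28 Hz.
28 Hz > fs/2 = 22 Hz, folds to fs − 28 Hz = 16 Hz.
56 Hz mod fs = 12 Hz.
12 Hz ≤ fs/2 = 22 Hz, appears at 12 Hz.
120 Hz mod fs = 32 Hz.
32 Hz > fs/2 = 22 Hz, folds to fs − 32 Hz = 12 Hz.
56 Hz and 120 Hz both map to 12 Hz.

12 Hz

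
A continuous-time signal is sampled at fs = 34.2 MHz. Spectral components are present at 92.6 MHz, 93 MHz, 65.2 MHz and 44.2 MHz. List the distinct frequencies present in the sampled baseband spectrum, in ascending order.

fs/2 = 17.1 MHz.
92.6 MHz mod fs = 24.2 MHz.
24.2 MHz > fs/2 = 17.1 MHz, folds to fs − 24.2 MHz = 10 MHz.
93 MHz mod fs = 24.6 MHz.
24.6 MHz > fs/2 = 17.1 MHz, folds to fs − 24.6 MHz = 9.6 MHz.
65.2 MHz mod fs = 31 MHz.
31 MHz > fs/2 = 17.1 MHz, folds to fs − 31 MHz = 3.2 MHz.
44.2 MHz mod fs = 10 MHz.
10 MHz ≤ fs/2 = 17.1 MHz, appears at 10 MHz.
Distinct values: {3.2 MHz, 9.6 MHz, 10 MHz}.

3.2 MHz, 9.6 MHz, 10 MHz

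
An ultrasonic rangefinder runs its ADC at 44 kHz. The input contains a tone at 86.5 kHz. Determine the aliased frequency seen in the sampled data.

86.5 kHz mod fs = 42.5 kHz.
42.5 kHz > fs/2 = 22 kHz, folds to fs − 42.5 kHz = 1.5 kHz.

1.5 kHz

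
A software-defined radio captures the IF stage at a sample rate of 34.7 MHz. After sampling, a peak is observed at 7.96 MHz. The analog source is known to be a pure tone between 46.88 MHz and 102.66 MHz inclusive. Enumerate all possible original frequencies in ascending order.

61.44 MHz, 77.36 MHz, 96.14 MHz

Frequencies that alias to 7.96 MHz are k·fs ± 7.96 MHz for integer k ≥ 0.
k=0: 7.96 MHz.
k=1: 26.74 MHz, 42.66 MHz.
k=2: 61.44 MHz, 77.36 MHz.
k=3: 96.14 MHz, 112.06 MHz.
k=4: 130.84 MHz, 146.76 MHz.
Within [46.88 MHz, 102.66 MHz]: 61.44 MHz, 77.36 MHz, 96.14 MHz.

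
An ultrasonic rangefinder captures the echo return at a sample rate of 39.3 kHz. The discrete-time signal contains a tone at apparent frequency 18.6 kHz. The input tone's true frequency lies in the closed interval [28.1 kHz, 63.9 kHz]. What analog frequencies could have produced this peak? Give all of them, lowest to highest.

Frequencies that alias to 18.6 kHz are k·fs ± 18.6 kHz for integer k ≥ 0.
k=0: 18.6 kHz.
k=1: 20.7 kHz, 57.9 kHz.
k=2: 60 kHz, 97.2 kHz.
k=3: 99.3 kHz, 136.5 kHz.
Within [28.1 kHz, 63.9 kHz]: 57.9 kHz, 60 kHz.

57.9 kHz, 60 kHz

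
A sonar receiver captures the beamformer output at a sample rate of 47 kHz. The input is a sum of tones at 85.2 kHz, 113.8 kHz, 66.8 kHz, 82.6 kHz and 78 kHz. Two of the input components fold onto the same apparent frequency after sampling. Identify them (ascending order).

fs/2 = 23.5 kHz.
85.2 kHz mod fs = 38.2 kHz.
38.2 kHz > fs/2 = 23.5 kHz, folds to fs − 38.2 kHz = 8.8 kHz.
113.8 kHz mod fs = 19.8 kHz.
19.8 kHz ≤ fs/2 = 23.5 kHz, appears at 19.8 kHz.
66.8 kHz mod fs = 19.8 kHz.
19.8 kHz ≤ fs/2 = 23.5 kHz, appears at 19.8 kHz.
82.6 kHz mod fs = 35.6 kHz.
35.6 kHz > fs/2 = 23.5 kHz, folds to fs − 35.6 kHz = 11.4 kHz.
78 kHz mod fs = 31 kHz.
31 kHz > fs/2 = 23.5 kHz, folds to fs − 31 kHz = 16 kHz.
66.8 kHz and 113.8 kHz both map to 19.8 kHz.

66.8 kHz, 113.8 kHz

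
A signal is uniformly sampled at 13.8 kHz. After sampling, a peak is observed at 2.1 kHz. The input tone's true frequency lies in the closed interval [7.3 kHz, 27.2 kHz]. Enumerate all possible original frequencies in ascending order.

Frequencies that alias to 2.1 kHz are k·fs ± 2.1 kHz for integer k ≥ 0.
k=0: 2.1 kHz.
k=1: 11.7 kHz, 15.9 kHz.
k=2: 25.5 kHz, 29.7 kHz.
k=3: 39.3 kHz, 43.5 kHz.
Within [7.3 kHz, 27.2 kHz]: 11.7 kHz, 15.9 kHz, 25.5 kHz.

11.7 kHz, 15.9 kHz, 25.5 kHz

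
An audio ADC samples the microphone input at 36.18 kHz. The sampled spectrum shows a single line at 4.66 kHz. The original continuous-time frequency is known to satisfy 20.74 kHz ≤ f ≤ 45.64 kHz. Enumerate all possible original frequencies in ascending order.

31.52 kHz, 40.84 kHz

Frequencies that alias to 4.66 kHz are k·fs ± 4.66 kHz for integer k ≥ 0.
k=0: 4.66 kHz.
k=1: 31.52 kHz, 40.84 kHz.
k=2: 67.7 kHz, 77.02 kHz.
Within [20.74 kHz, 45.64 kHz]: 31.52 kHz, 40.84 kHz.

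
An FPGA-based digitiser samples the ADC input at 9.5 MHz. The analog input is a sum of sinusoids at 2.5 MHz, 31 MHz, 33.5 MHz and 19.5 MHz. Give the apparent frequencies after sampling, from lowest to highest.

fs/2 = 4.75 MHz.
2.5 MHz ≤ fs/2 = 4.75 MHz, passes unchanged.
31 MHz mod fs = 2.5 MHz.
2.5 MHz ≤ fs/2 = 4.75 MHz, appears at 2.5 MHz.
33.5 MHz mod fs = 5 MHz.
5 MHz > fs/2 = 4.75 MHz, folds to fs − 5 MHz = 4.5 MHz.
19.5 MHz mod fs = 0.5 MHz.
0.5 MHz ≤ fs/2 = 4.75 MHz, appears at 0.5 MHz.
Distinct values: {0.5 MHz, 2.5 MHz, 4.5 MHz}.

0.5 MHz, 2.5 MHz, 4.5 MHz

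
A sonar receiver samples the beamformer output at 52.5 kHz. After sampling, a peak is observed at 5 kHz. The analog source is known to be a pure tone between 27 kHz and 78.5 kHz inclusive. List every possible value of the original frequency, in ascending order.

Frequencies that alias to 5 kHz are k·fs ± 5 kHz for integer k ≥ 0.
k=0: 5 kHz.
k=1: 47.5 kHz, 57.5 kHz.
k=2: 100 kHz, 110 kHz.
Within [27 kHz, 78.5 kHz]: 47.5 kHz, 57.5 kHz.

47.5 kHz, 57.5 kHz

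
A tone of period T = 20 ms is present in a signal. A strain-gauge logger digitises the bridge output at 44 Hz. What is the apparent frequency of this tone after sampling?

T = 20 ms → f = 1/T = 50 Hz.
50 Hz mod fs = 6 Hz.
6 Hz ≤ fs/2 = 22 Hz, appears at 6 Hz.

6 Hz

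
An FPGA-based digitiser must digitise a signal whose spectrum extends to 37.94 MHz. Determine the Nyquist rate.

75.88 MHz

Nyquist rate = 2 × 37.94 MHz = 75.88 MHz.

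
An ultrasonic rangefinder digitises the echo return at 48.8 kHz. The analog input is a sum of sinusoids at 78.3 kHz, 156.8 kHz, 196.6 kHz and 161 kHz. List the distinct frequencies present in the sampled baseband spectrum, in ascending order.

1.4 kHz, 10.4 kHz, 14.6 kHz, 19.3 kHz

fs/2 = 24.4 kHz.
78.3 kHz mod fs = 29.5 kHz.
29.5 kHz > fs/2 = 24.4 kHz, folds to fs − 29.5 kHz = 19.3 kHz.
156.8 kHz mod fs = 10.4 kHz.
10.4 kHz ≤ fs/2 = 24.4 kHz, appears at 10.4 kHz.
196.6 kHz mod fs = 1.4 kHz.
1.4 kHz ≤ fs/2 = 24.4 kHz, appears at 1.4 kHz.
161 kHz mod fs = 14.6 kHz.
14.6 kHz ≤ fs/2 = 24.4 kHz, appears at 14.6 kHz.
Distinct values: {1.4 kHz, 10.4 kHz, 14.6 kHz, 19.3 kHz}.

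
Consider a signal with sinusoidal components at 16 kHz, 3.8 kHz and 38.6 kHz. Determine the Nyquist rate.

Highest-frequency component: 38.6 kHz.
Nyquist rate = 2 × 38.6 kHz = 77.2 kHz.

77.2 kHz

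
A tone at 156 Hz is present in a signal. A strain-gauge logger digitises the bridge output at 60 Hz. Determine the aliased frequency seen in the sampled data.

156 Hz mod fs = 36 Hz.
36 Hz > fs/2 = 30 Hz, folds to fs − 36 Hz = 24 Hz.

24 Hz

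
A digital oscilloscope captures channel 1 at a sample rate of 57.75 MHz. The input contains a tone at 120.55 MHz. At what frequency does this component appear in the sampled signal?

120.55 MHz mod fs = 5.05 MHz.
5.05 MHz ≤ fs/2 = 28.875 MHz, appears at 5.05 MHz.

5.05 MHz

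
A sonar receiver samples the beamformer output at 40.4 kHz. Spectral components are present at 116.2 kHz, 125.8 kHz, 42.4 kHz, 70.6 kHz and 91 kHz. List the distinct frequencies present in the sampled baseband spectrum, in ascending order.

2 kHz, 4.6 kHz, 5 kHz, 10.2 kHz

fs/2 = 20.2 kHz.
116.2 kHz mod fs = 35.4 kHz.
35.4 kHz > fs/2 = 20.2 kHz, folds to fs − 35.4 kHz = 5 kHz.
125.8 kHz mod fs = 4.6 kHz.
4.6 kHz ≤ fs/2 = 20.2 kHz, appears at 4.6 kHz.
42.4 kHz mod fs = 2 kHz.
2 kHz ≤ fs/2 = 20.2 kHz, appears at 2 kHz.
70.6 kHz mod fs = 30.2 kHz.
30.2 kHz > fs/2 = 20.2 kHz, folds to fs − 30.2 kHz = 10.2 kHz.
91 kHz mod fs = 10.2 kHz.
10.2 kHz ≤ fs/2 = 20.2 kHz, appears at 10.2 kHz.
Distinct values: {2 kHz, 4.6 kHz, 5 kHz, 10.2 kHz}.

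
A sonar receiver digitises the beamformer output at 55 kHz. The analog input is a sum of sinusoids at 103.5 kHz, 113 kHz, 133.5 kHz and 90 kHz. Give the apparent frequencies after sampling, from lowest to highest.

3 kHz, 6.5 kHz, 20 kHz, 23.5 kHz

fs/2 = 27.5 kHz.
103.5 kHz mod fs = 48.5 kHz.
48.5 kHz > fs/2 = 27.5 kHz, folds to fs − 48.5 kHz = 6.5 kHz.
113 kHz mod fs = 3 kHz.
3 kHz ≤ fs/2 = 27.5 kHz, appears at 3 kHz.
133.5 kHz mod fs = 23.5 kHz.
23.5 kHz ≤ fs/2 = 27.5 kHz, appears at 23.5 kHz.
90 kHz mod fs = 35 kHz.
35 kHz > fs/2 = 27.5 kHz, folds to fs − 35 kHz = 20 kHz.
Distinct values: {3 kHz, 6.5 kHz, 20 kHz, 23.5 kHz}.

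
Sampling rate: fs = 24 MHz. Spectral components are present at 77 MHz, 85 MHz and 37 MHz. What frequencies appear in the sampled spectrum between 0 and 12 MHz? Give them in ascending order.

5 MHz, 11 MHz

fs/2 = 12 MHz.
77 MHz mod fs = 5 MHz.
5 MHz ≤ fs/2 = 12 MHz, appears at 5 MHz.
85 MHz mod fs = 13 MHz.
13 MHz > fs/2 = 12 MHz, folds to fs − 13 MHz = 11 MHz.
37 MHz mod fs = 13 MHz.
13 MHz > fs/2 = 12 MHz, folds to fs − 13 MHz = 11 MHz.
Distinct values: {5 MHz, 11 MHz}.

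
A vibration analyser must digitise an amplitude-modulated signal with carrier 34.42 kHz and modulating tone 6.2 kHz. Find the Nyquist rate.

AM sidebands sit at fc ± fm = 28.22 kHz and 40.62 kHz.
Highest-frequency component: 40.62 kHz.
Nyquist rate = 2 × 40.62 kHz = 81.24 kHz.

81.24 kHz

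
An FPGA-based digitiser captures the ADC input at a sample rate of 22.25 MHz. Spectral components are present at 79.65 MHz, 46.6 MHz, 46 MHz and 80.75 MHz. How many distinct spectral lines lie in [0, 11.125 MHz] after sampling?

4

fs/2 = 11.125 MHz.
79.65 MHz mod fs = 12.9 MHz.
12.9 MHz > fs/2 = 11.125 MHz, folds to fs − 12.9 MHz = 9.35 MHz.
46.6 MHz mod fs = 2.1 MHz.
2.1 MHz ≤ fs/2 = 11.125 MHz, appears at 2.1 MHz.
46 MHz mod fs = 1.5 MHz.
1.5 MHz ≤ fs/2 = 11.125 MHz, appears at 1.5 MHz.
80.75 MHz mod fs = 14 MHz.
14 MHz > fs/2 = 11.125 MHz, folds to fs − 14 MHz = 8.25 MHz.
Distinct values: {1.5 MHz, 2.1 MHz, 8.25 MHz, 9.35 MHz} → 4.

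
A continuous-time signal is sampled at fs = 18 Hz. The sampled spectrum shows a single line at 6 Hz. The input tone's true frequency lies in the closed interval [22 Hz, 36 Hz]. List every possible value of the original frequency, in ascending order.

24 Hz, 30 Hz

Frequencies that alias to 6 Hz are k·fs ± 6 Hz for integer k ≥ 0.
k=0: 6 Hz.
k=1: 12 Hz, 24 Hz.
k=2: 30 Hz, 42 Hz.
k=3: 48 Hz, 60 Hz.
Within [22 Hz, 36 Hz]: 24 Hz, 30 Hz.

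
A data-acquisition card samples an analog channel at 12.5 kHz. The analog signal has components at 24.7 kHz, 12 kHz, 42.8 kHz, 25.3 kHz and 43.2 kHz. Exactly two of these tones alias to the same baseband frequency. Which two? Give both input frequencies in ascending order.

24.7 kHz, 25.3 kHz

fs/2 = 6.25 kHz.
24.7 kHz mod fs = 12.2 kHz.
12.2 kHz > fs/2 = 6.25 kHz, folds to fs − 12.2 kHz = 0.3 kHz.
12 kHz > fs/2 = 6.25 kHz, folds to fs − 12 kHz = 0.5 kHz.
42.8 kHz mod fs = 5.3 kHz.
5.3 kHz ≤ fs/2 = 6.25 kHz, appears at 5.3 kHz.
25.3 kHz mod fs = 0.3 kHz.
0.3 kHz ≤ fs/2 = 6.25 kHz, appears at 0.3 kHz.
43.2 kHz mod fs = 5.7 kHz.
5.7 kHz ≤ fs/2 = 6.25 kHz, appears at 5.7 kHz.
24.7 kHz and 25.3 kHz both map to 0.3 kHz.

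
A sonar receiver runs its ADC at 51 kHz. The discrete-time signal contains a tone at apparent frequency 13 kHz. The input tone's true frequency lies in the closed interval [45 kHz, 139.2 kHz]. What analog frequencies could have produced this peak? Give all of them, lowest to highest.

Frequencies that alias to 13 kHz are k·fs ± 13 kHz for integer k ≥ 0.
k=0: 13 kHz.
k=1: 38 kHz, 64 kHz.
k=2: 89 kHz, 115 kHz.
k=3: 140 kHz, 166 kHz.
Within [45 kHz, 139.2 kHz]: 64 kHz, 89 kHz, 115 kHz.

64 kHz, 89 kHz, 115 kHz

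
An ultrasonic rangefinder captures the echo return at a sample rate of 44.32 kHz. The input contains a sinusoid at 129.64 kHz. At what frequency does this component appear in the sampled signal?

3.32 kHz

129.64 kHz mod fs = 41 kHz.
41 kHz > fs/2 = 22.16 kHz, folds to fs − 41 kHz = 3.32 kHz.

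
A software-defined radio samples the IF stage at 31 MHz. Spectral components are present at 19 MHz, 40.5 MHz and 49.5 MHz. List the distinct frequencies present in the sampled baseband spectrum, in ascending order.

fs/2 = 15.5 MHz.
19 MHz > fs/2 = 15.5 MHz, folds to fs − 19 MHz = 12 MHz.
40.5 MHz mod fs = 9.5 MHz.
9.5 MHz ≤ fs/2 = 15.5 MHz, appears at 9.5 MHz.
49.5 MHz mod fs = 18.5 MHz.
18.5 MHz > fs/2 = 15.5 MHz, folds to fs − 18.5 MHz = 12.5 MHz.
Distinct values: {9.5 MHz, 12 MHz, 12.5 MHz}.

9.5 MHz, 12 MHz, 12.5 MHz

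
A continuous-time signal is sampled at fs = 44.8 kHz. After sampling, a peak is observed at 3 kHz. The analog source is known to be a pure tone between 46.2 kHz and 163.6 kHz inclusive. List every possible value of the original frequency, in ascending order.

Frequencies that alias to 3 kHz are k·fs ± 3 kHz for integer k ≥ 0.
k=0: 3 kHz.
k=1: 41.8 kHz, 47.8 kHz.
k=2: 86.6 kHz, 92.6 kHz.
k=3: 131.4 kHz, 137.4 kHz.
k=4: 176.2 kHz, 182.2 kHz.
Within [46.2 kHz, 163.6 kHz]: 47.8 kHz, 86.6 kHz, 92.6 kHz, 131.4 kHz, 137.4 kHz.

47.8 kHz, 86.6 kHz, 92.6 kHz, 131.4 kHz, 137.4 kHz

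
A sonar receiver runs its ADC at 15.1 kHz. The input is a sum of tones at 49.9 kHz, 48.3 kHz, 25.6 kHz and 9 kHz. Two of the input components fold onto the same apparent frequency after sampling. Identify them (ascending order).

fs/2 = 7.55 kHz.
49.9 kHz mod fs = 4.6 kHz.
4.6 kHz ≤ fs/2 = 7.55 kHz, appears at 4.6 kHz.
48.3 kHz mod fs = 3 kHz.
3 kHz ≤ fs/2 = 7.55 kHz, appears at 3 kHz.
25.6 kHz mod fs = 10.5 kHz.
10.5 kHz > fs/2 = 7.55 kHz, folds to fs − 10.5 kHz = 4.6 kHz.
9 kHz > fs/2 = 7.55 kHz, folds to fs − 9 kHz = 6.1 kHz.
25.6 kHz and 49.9 kHz both map to 4.6 kHz.

25.6 kHz, 49.9 kHz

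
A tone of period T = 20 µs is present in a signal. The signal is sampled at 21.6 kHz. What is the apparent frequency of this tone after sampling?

6.8 kHz

T = 20 µs → f = 1/T = 50 kHz.
50 kHz mod fs = 6.8 kHz.
6.8 kHz ≤ fs/2 = 10.8 kHz, appears at 6.8 kHz.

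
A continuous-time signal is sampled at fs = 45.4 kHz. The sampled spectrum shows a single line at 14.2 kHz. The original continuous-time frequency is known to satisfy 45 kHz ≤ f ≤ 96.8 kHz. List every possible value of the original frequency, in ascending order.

Frequencies that alias to 14.2 kHz are k·fs ± 14.2 kHz for integer k ≥ 0.
k=0: 14.2 kHz.
k=1: 31.2 kHz, 59.6 kHz.
k=2: 76.6 kHz, 105 kHz.
k=3: 122 kHz, 150.4 kHz.
Within [45 kHz, 96.8 kHz]: 59.6 kHz, 76.6 kHz.

59.6 kHz, 76.6 kHz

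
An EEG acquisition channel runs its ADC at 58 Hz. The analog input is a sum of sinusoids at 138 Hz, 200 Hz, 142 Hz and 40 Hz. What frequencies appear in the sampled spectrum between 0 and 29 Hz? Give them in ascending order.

fs/2 = 29 Hz.
138 Hz mod fs = 22 Hz.
22 Hz ≤ fs/2 = 29 Hz, appears at 22 Hz.
200 Hz mod fs = 26 Hz.
26 Hz ≤ fs/2 = 29 Hz, appears at 26 Hz.
142 Hz mod fs = 26 Hz.
26 Hz ≤ fs/2 = 29 Hz, appears at 26 Hz.
40 Hz > fs/2 = 29 Hz, folds to fs − 40 Hz = 18 Hz.
Distinct values: {18 Hz, 22 Hz, 26 Hz}.

18 Hz, 22 Hz, 26 Hz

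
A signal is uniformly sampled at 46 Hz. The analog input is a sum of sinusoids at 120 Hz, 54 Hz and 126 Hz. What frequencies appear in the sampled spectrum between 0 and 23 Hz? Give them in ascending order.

8 Hz, 12 Hz, 18 Hz

fs/2 = 23 Hz.
120 Hz mod fs = 28 Hz.
28 Hz > fs/2 = 23 Hz, folds to fs − 28 Hz = 18 Hz.
54 Hz mod fs = 8 Hz.
8 Hz ≤ fs/2 = 23 Hz, appears at 8 Hz.
126 Hz mod fs = 34 Hz.
34 Hz > fs/2 = 23 Hz, folds to fs − 34 Hz = 12 Hz.
Distinct values: {8 Hz, 12 Hz, 18 Hz}.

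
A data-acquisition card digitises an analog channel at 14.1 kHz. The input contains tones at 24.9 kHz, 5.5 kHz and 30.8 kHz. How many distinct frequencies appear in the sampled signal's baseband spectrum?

fs/2 = 7.05 kHz.
24.9 kHz mod fs = 10.8 kHz.
10.8 kHz > fs/2 = 7.05 kHz, folds to fs − 10.8 kHz = 3.3 kHz.
5.5 kHz ≤ fs/2 = 7.05 kHz, passes unchanged.
30.8 kHz mod fs = 2.6 kHz.
2.6 kHz ≤ fs/2 = 7.05 kHz, appears at 2.6 kHz.
Distinct values: {2.6 kHz, 3.3 kHz, 5.5 kHz} → 3.

3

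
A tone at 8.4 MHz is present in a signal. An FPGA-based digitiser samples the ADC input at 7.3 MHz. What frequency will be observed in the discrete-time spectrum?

8.4 MHz mod fs = 1.1 MHz.
1.1 MHz ≤ fs/2 = 3.65 MHz, appears at 1.1 MHz.

1.1 MHz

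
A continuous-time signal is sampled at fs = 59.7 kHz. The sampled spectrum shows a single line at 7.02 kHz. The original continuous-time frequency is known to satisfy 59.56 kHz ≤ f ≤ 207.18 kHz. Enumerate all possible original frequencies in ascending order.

Frequencies that alias to 7.02 kHz are k·fs ± 7.02 kHz for integer k ≥ 0.
k=0: 7.02 kHz.
k=1: 52.68 kHz, 66.72 kHz.
k=2: 112.38 kHz, 126.42 kHz.
k=3: 172.08 kHz, 186.12 kHz.
k=4: 231.78 kHz, 245.82 kHz.
Within [59.56 kHz, 207.18 kHz]: 66.72 kHz, 112.38 kHz, 126.42 kHz, 172.08 kHz, 186.12 kHz.

66.72 kHz, 112.38 kHz, 126.42 kHz, 172.08 kHz, 186.12 kHz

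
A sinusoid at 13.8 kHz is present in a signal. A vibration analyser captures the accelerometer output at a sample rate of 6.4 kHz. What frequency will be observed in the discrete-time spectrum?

13.8 kHz mod fs = 1 kHz.
1 kHz ≤ fs/2 = 3.2 kHz, appears at 1 kHz.

1 kHz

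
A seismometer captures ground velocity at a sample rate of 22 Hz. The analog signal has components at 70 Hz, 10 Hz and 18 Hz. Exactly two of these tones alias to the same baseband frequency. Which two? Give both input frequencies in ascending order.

fs/2 = 11 Hz.
70 Hz mod fs = 4 Hz.
4 Hz ≤ fs/2 = 11 Hz, appears at 4 Hz.
10 Hz ≤ fs/2 = 11 Hz, passes unchanged.
18 Hz > fs/2 = 11 Hz, folds to fs − 18 Hz = 4 Hz.
18 Hz and 70 Hz both map to 4 Hz.

18 Hz, 70 Hz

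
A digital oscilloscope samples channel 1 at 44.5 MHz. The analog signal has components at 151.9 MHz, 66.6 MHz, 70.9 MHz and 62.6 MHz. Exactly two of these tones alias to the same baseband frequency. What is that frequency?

fs/2 = 22.25 MHz.
151.9 MHz mod fs = 18.4 MHz.
18.4 MHz ≤ fs/2 = 22.25 MHz, appears at 18.4 MHz.
66.6 MHz mod fs = 22.1 MHz.
22.1 MHz ≤ fs/2 = 22.25 MHz, appears at 22.1 MHz.
70.9 MHz mod fs = 26.4 MHz.
26.4 MHz > fs/2 = 22.25 MHz, folds to fs − 26.4 MHz = 18.1 MHz.
62.6 MHz mod fs = 18.1 MHz.
18.1 MHz ≤ fs/2 = 22.25 MHz, appears at 18.1 MHz.
62.6 MHz and 70.9 MHz both map to 18.1 MHz.

18.1 MHz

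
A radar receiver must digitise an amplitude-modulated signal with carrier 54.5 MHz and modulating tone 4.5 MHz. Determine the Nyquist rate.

118 MHz

AM sidebands sit at fc ± fm = 50 MHz and 59 MHz.
Highest-frequency component: 59 MHz.
Nyquist rate = 2 × 59 MHz = 118 MHz.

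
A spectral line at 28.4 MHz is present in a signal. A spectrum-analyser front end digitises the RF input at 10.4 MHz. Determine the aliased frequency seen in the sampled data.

2.8 MHz

28.4 MHz mod fs = 7.6 MHz.
7.6 MHz > fs/2 = 5.2 MHz, folds to fs − 7.6 MHz = 2.8 MHz.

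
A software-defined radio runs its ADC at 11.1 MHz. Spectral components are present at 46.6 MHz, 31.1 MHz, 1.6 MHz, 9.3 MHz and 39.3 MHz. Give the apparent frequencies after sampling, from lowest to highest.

1.6 MHz, 1.8 MHz, 2.2 MHz, 5.1 MHz

fs/2 = 5.55 MHz.
46.6 MHz mod fs = 2.2 MHz.
2.2 MHz ≤ fs/2 = 5.55 MHz, appears at 2.2 MHz.
31.1 MHz mod fs = 8.9 MHz.
8.9 MHz > fs/2 = 5.55 MHz, folds to fs − 8.9 MHz = 2.2 MHz.
1.6 MHz ≤ fs/2 = 5.55 MHz, passes unchanged.
9.3 MHz > fs/2 = 5.55 MHz, folds to fs − 9.3 MHz = 1.8 MHz.
39.3 MHz mod fs = 6 MHz.
6 MHz > fs/2 = 5.55 MHz, folds to fs − 6 MHz = 5.1 MHz.
Distinct values: {1.6 MHz, 1.8 MHz, 2.2 MHz, 5.1 MHz}.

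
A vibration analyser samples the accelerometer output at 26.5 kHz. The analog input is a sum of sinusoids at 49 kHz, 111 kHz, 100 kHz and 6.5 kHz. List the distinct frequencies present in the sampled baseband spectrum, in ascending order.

4 kHz, 5 kHz, 6 kHz, 6.5 kHz

fs/2 = 13.25 kHz.
49 kHz mod fs = 22.5 kHz.
22.5 kHz > fs/2 = 13.25 kHz, folds to fs − 22.5 kHz = 4 kHz.
111 kHz mod fs = 5 kHz.
5 kHz ≤ fs/2 = 13.25 kHz, appears at 5 kHz.
100 kHz mod fs = 20.5 kHz.
20.5 kHz > fs/2 = 13.25 kHz, folds to fs − 20.5 kHz = 6 kHz.
6.5 kHz ≤ fs/2 = 13.25 kHz, passes unchanged.
Distinct values: {4 kHz, 5 kHz, 6 kHz, 6.5 kHz}.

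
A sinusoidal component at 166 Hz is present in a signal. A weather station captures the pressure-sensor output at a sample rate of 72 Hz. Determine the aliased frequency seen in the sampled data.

166 Hz mod fs = 22 Hz.
22 Hz ≤ fs/2 = 36 Hz, appears at 22 Hz.

22 Hz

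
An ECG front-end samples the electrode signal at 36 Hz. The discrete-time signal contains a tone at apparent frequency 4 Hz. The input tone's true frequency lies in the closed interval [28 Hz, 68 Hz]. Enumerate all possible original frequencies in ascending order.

32 Hz, 40 Hz, 68 Hz

Frequencies that alias to 4 Hz are k·fs ± 4 Hz for integer k ≥ 0.
k=0: 4 Hz.
k=1: 32 Hz, 40 Hz.
k=2: 68 Hz, 76 Hz.
k=3: 104 Hz, 112 Hz.
Within [28 Hz, 68 Hz]: 32 Hz, 40 Hz, 68 Hz.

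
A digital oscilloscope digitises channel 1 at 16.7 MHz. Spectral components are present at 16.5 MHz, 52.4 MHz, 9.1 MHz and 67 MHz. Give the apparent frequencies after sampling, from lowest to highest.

0.2 MHz, 2.3 MHz, 7.6 MHz

fs/2 = 8.35 MHz.
16.5 MHz > fs/2 = 8.35 MHz, folds to fs − 16.5 MHz = 0.2 MHz.
52.4 MHz mod fs = 2.3 MHz.
2.3 MHz ≤ fs/2 = 8.35 MHz, appears at 2.3 MHz.
9.1 MHz > fs/2 = 8.35 MHz, folds to fs − 9.1 MHz = 7.6 MHz.
67 MHz mod fs = 0.2 MHz.
0.2 MHz ≤ fs/2 = 8.35 MHz, appears at 0.2 MHz.
Distinct values: {0.2 MHz, 2.3 MHz, 7.6 MHz}.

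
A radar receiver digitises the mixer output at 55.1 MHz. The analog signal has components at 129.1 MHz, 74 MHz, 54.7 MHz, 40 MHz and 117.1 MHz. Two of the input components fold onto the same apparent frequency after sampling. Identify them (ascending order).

74 MHz, 129.1 MHz

fs/2 = 27.55 MHz.
129.1 MHz mod fs = 18.9 MHz.
18.9 MHz ≤ fs/2 = 27.55 MHz, appears at 18.9 MHz.
74 MHz mod fs = 18.9 MHz.
18.9 MHz ≤ fs/2 = 27.55 MHz, appears at 18.9 MHz.
54.7 MHz > fs/2 = 27.55 MHz, folds to fs − 54.7 MHz = 0.4 MHz.
40 MHz > fs/2 = 27.55 MHz, folds to fs − 40 MHz = 15.1 MHz.
117.1 MHz mod fs = 6.9 MHz.
6.9 MHz ≤ fs/2 = 27.55 MHz, appears at 6.9 MHz.
74 MHz and 129.1 MHz both map to 18.9 MHz.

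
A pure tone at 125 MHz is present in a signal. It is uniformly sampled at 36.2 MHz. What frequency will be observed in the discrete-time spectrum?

125 MHz mod fs = 16.4 MHz.
16.4 MHz ≤ fs/2 = 18.1 MHz, appears at 16.4 MHz.

16.4 MHz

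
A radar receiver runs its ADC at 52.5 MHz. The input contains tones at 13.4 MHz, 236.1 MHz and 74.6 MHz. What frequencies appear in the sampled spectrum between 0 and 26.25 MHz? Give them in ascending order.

13.4 MHz, 22.1 MHz, 26.1 MHz

fs/2 = 26.25 MHz.
13.4 MHz ≤ fs/2 = 26.25 MHz, passes unchanged.
236.1 MHz mod fs = 26.1 MHz.
26.1 MHz ≤ fs/2 = 26.25 MHz, appears at 26.1 MHz.
74.6 MHz mod fs = 22.1 MHz.
22.1 MHz ≤ fs/2 = 26.25 MHz, appears at 22.1 MHz.
Distinct values: {13.4 MHz, 22.1 MHz, 26.1 MHz}.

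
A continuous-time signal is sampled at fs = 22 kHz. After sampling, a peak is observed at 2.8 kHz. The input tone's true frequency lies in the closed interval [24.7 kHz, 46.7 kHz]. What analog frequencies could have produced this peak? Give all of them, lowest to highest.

Frequencies that alias to 2.8 kHz are k·fs ± 2.8 kHz for integer k ≥ 0.
k=0: 2.8 kHz.
k=1: 19.2 kHz, 24.8 kHz.
k=2: 41.2 kHz, 46.8 kHz.
k=3: 63.2 kHz, 68.8 kHz.
Within [24.7 kHz, 46.7 kHz]: 24.8 kHz, 41.2 kHz.

24.8 kHz, 41.2 kHz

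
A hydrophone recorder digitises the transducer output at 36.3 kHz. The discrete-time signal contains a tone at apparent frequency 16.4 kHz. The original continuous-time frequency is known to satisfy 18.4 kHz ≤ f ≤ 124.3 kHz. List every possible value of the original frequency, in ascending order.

Frequencies that alias to 16.4 kHz are k·fs ± 16.4 kHz for integer k ≥ 0.
k=0: 16.4 kHz.
k=1: 19.9 kHz, 52.7 kHz.
k=2: 56.2 kHz, 89 kHz.
k=3: 92.5 kHz, 125.3 kHz.
k=4: 128.8 kHz, 161.6 kHz.
Within [18.4 kHz, 124.3 kHz]: 19.9 kHz, 52.7 kHz, 56.2 kHz, 89 kHz, 92.5 kHz.

19.9 kHz, 52.7 kHz, 56.2 kHz, 89 kHz, 92.5 kHz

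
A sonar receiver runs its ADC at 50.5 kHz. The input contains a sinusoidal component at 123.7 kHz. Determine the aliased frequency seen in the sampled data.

22.7 kHz

123.7 kHz mod fs = 22.7 kHz.
22.7 kHz ≤ fs/2 = 25.25 kHz, appears at 22.7 kHz.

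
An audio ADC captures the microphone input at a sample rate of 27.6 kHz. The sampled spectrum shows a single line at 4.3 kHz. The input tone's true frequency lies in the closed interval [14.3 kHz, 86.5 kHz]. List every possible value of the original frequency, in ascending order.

23.3 kHz, 31.9 kHz, 50.9 kHz, 59.5 kHz, 78.5 kHz

Frequencies that alias to 4.3 kHz are k·fs ± 4.3 kHz for integer k ≥ 0.
k=0: 4.3 kHz.
k=1: 23.3 kHz, 31.9 kHz.
k=2: 50.9 kHz, 59.5 kHz.
k=3: 78.5 kHz, 87.1 kHz.
k=4: 106.1 kHz, 114.7 kHz.
Within [14.3 kHz, 86.5 kHz]: 23.3 kHz, 31.9 kHz, 50.9 kHz, 59.5 kHz, 78.5 kHz.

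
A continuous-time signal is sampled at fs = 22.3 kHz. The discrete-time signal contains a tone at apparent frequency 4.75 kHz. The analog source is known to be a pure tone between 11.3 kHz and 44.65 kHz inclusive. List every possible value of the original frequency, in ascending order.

17.55 kHz, 27.05 kHz, 39.85 kHz

Frequencies that alias to 4.75 kHz are k·fs ± 4.75 kHz for integer k ≥ 0.
k=0: 4.75 kHz.
k=1: 17.55 kHz, 27.05 kHz.
k=2: 39.85 kHz, 49.35 kHz.
k=3: 62.15 kHz, 71.65 kHz.
Within [11.3 kHz, 44.65 kHz]: 17.55 kHz, 27.05 kHz, 39.85 kHz.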